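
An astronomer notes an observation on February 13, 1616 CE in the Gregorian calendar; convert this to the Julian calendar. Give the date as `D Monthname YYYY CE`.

At this point the Julian calendar is 10 days behind the Gregorian.
13 February 1616 Gregorian − 10 days → 3 February 1616 Julian.

3 February 1616 CE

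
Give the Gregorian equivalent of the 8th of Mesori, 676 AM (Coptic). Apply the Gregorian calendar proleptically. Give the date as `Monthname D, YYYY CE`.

August 6, 960 CE

Julian Day Number of the source date = 2071911.
Converting JDN 2071911 to the Gregorian calendar gives 6 August 960 CE.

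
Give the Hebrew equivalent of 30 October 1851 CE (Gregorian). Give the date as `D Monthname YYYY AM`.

Julian Day Number of the source date = 2397426.
Converting JDN 2397426 to the Hebrew calendar gives 4 Cheshvan 5612 AM.

4 Cheshvan 5612 AM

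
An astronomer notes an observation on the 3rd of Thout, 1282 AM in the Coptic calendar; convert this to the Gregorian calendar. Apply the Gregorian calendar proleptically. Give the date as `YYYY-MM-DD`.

Both dates share Julian Day Number 2292917; in the Gregorian calendar that is 10 September 1565 CE.

1565-09-10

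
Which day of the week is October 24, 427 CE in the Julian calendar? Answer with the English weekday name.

Monday

In the proleptic Gregorian calendar this is 25 October 427 (JDN 1877316).
JDN 1877316 mod 7 = 0, and JDN 0 was a Monday, so this is a Monday.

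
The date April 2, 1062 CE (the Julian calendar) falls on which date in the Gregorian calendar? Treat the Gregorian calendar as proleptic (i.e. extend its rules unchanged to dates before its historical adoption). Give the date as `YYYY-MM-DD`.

1062-04-08

For dates in this range the Gregorian date is 6 days ahead of the Julian.
2 April 1062 Julian + 6 days → 8 April 1062 Gregorian.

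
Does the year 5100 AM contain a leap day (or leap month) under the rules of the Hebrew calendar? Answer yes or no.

yes

Hebrew year 5100 is year 8 of its 19-year Metonic cycle; leap years are at positions 3, 6, 8, 11, 14, 17, 19, so it is a leap year (13 months).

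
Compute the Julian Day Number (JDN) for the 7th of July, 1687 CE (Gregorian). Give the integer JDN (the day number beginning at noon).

JDN 2451545 is 1 January 2000 CE (Gregorian); the target day is −114133 days from there, so JDN = 2337412.

2337412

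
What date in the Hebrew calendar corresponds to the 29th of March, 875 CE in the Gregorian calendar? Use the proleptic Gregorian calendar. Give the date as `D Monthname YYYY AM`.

14 Nisan 4635 AM

Julian Day Number of the source date = 2040735.
Converting JDN 2040735 to the Hebrew calendar gives 14 Nisan 4635 AM.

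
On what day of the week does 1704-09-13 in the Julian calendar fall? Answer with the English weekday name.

Wednesday

This is JDN 2343700 (24 September 1704 Gregorian).
Since JDN mod 7 = 2 (0 = Monday), the day is Wednesday.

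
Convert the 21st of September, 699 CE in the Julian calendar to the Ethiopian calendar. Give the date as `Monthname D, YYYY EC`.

The source date corresponds to 24 September 699 in the proleptic Gregorian calendar (JDN 1976631).
That day falls on 23 Meskerem 692 EC in the Ethiopian calendar.

Meskerem 23, 692 EC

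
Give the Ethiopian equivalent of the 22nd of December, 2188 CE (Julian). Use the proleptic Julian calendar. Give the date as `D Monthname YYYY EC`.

26 Tahsas 2181 EC

Both dates share Julian Day Number 2520581; in the Ethiopian calendar that is 26 Tahsas 2181 EC.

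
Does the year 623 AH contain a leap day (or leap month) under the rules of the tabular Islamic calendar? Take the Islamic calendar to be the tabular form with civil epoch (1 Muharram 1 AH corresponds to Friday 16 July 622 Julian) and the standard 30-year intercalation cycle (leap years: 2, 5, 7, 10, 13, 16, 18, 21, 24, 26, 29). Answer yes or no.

Year 623 AH is year 23 of its 30-year cycle; leap positions are 2, 5, 7, 10, 13, 16, 18, 21, 24, 26, 29, so it is a common year (354 days).

no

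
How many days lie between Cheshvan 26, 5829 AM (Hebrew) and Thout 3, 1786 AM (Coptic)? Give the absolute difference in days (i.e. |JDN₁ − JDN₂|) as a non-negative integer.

JDN of the first date = 2476707.
JDN of the second date = 2477003.
|2477003 − 2476707| = 296.

296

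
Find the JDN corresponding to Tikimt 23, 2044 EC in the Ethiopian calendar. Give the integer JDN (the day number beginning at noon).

2470479

In the Gregorian calendar the same day is 3 November 2051.
JDN 2451545 is 1 January 2000 CE (Gregorian); the target day is +18934 days from there, so JDN = 2470479.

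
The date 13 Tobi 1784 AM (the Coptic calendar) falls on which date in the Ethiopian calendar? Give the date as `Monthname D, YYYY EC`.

Tir 13, 2060 EC

The source date corresponds to 22 January 2068 in the Gregorian calendar (JDN 2476403).
That day falls on 13 Tir 2060 EC in the Ethiopian calendar.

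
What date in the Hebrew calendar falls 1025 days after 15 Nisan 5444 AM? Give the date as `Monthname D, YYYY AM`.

Shevat 5, 5447 AM

The starting date is JDN 2336218; 2336218 + 1025 = 2337243.
JDN 2337243 corresponds to Shevat 5, 5447 AM.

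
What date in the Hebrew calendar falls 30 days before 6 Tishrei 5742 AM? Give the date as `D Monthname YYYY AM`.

5 Elul 5741 AM

The starting date is JDN 2444882; 2444882 − 30 = 2444852.
JDN 2444852 corresponds to 5 Elul 5741 AM.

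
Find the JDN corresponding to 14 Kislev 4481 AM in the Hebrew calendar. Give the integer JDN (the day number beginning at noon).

Equivalently 23 November 720 (proleptic Gregorian).
JDN 2299161 is 15 October 1582 CE (Gregorian); the target day is −314800 days from there, so JDN = 1984361.

1984361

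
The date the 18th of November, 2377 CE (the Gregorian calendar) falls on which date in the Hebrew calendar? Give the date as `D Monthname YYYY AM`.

Both dates share Julian Day Number 2589563; in the Hebrew calendar that is 16 Cheshvan 6138 AM.

16 Cheshvan 6138 AM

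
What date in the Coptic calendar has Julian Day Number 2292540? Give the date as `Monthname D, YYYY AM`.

JDN 2292540 is 29 August 1564 in the proleptic Gregorian calendar.
In the Coptic calendar that day is Mesori 26, 1280 AM.

Mesori 26, 1280 AM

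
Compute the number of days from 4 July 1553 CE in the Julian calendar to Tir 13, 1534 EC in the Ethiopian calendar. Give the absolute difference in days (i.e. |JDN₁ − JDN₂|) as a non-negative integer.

4195

JDN of the first date = 2288476.
JDN of the second date = 2284281.
|2284281 − 2288476| = 4195.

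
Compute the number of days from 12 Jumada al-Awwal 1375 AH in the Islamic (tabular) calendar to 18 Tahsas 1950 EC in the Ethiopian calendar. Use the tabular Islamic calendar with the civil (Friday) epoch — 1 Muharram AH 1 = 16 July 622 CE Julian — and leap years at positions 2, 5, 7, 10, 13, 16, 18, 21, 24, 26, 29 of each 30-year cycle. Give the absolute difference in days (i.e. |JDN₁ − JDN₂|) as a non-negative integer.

731

First date → JDN 2435469; second date → JDN 2436200.
The interval is |2435469 − 2436200| = 731 days.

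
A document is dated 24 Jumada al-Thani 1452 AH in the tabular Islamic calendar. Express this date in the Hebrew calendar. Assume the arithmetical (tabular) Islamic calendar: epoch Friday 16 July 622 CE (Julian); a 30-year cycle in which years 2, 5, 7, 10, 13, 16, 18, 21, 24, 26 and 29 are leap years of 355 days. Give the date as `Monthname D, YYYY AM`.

Tishrei 25, 5791 AM

Both dates share Julian Day Number 2462797; in the Hebrew calendar that is 25 Tishrei 5791 AM.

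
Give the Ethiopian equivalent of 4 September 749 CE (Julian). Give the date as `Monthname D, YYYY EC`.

Meskerem 7, 742 EC

Julian Day Number of the source date = 1994877.
Converting JDN 1994877 to the Ethiopian calendar gives 7 Meskerem 742 EC.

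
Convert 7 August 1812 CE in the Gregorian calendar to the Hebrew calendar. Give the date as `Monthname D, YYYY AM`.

Av 29, 5572 AM

Both dates share Julian Day Number 2383098; in the Hebrew calendar that is 29 Av 5572 AM.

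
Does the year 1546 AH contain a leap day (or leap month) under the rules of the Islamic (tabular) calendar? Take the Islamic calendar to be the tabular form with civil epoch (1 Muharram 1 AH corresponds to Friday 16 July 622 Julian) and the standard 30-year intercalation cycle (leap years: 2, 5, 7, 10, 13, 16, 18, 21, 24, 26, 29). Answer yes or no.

yes

Year 1546 AH is year 16 of its 30-year cycle; leap positions are 2, 5, 7, 10, 13, 16, 18, 21, 24, 26, 29, so it is a leap year (355 days).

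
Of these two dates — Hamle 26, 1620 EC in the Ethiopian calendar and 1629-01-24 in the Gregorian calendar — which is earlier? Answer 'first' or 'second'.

First date → JDN 2315886; second date → JDN 2316064.
JDN 2315886 < JDN 2316064, so the first date is earlier.

first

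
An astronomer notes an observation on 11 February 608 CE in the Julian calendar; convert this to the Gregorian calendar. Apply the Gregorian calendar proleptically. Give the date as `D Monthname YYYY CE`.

For dates in this range the Gregorian date is 3 days ahead of the Julian.
11 February 608 Julian + 3 days → 14 February 608 Gregorian.

14 February 608 CE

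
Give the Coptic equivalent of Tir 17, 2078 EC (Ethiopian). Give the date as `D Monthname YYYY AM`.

Julian Day Number of the source date = 2482981.
Converting JDN 2482981 to the Coptic calendar gives 17 Tobi 1802 AM.

17 Tobi 1802 AM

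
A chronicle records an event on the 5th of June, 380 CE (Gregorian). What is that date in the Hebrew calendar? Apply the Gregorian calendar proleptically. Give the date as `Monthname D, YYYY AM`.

Sivan 14, 4140 AM

Julian Day Number of the source date = 1860008.
Converting JDN 1860008 to the Hebrew calendar gives 14 Sivan 4140 AM.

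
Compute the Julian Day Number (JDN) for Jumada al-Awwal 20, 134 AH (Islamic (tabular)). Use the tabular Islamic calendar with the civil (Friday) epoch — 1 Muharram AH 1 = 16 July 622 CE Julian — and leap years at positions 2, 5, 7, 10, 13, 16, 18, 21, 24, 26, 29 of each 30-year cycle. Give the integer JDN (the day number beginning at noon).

1995708

Equivalently 18 December 751 (proleptic Gregorian).
JDN 2299161 is 15 October 1582 CE (Gregorian); the target day is −303453 days from there, so JDN = 1995708.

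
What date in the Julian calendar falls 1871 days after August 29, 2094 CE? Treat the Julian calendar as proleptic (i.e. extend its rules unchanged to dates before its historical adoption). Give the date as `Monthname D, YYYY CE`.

October 13, 2099 CE

The starting date is JDN 2486132; 2486132 + 1871 = 2488003.
JDN 2488003 corresponds to October 13, 2099 CE.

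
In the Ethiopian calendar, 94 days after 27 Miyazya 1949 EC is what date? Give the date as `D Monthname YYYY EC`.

1 Nehase 1949 EC

The starting date is JDN 2435964; 2435964 + 94 = 2436058.
JDN 2436058 corresponds to 1 Nehase 1949 EC.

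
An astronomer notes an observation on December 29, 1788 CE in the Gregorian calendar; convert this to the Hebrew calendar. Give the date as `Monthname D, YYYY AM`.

Julian Day Number of the source date = 2374477.
Converting JDN 2374477 to the Hebrew calendar gives 30 Kislev 5549 AM.

Kislev 30, 5549 AM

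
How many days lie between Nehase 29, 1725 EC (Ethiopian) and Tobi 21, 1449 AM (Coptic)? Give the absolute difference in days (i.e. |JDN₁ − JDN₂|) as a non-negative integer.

JDN of the first date = 2354270.
JDN of the second date = 2354052.
|2354052 − 2354270| = 218.

218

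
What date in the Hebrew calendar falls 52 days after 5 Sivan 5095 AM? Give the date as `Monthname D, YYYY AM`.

Counting 52 days forward from JDN 2208814 reaches JDN 2208866, which is Tammuz 27, 5095 AM.

Tammuz 27, 5095 AM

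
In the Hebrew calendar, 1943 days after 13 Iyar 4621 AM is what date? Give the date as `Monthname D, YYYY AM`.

Elul 7, 4626 AM

JDN of 13 Iyar 4621 AM = 2035655.
2035655 + 1943 = 2037598.
JDN 2037598 in the Hebrew calendar is Elul 7, 4626 AM.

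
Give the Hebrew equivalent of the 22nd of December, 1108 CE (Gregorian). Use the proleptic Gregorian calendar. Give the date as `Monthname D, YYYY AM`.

Tevet 10, 4869 AM

Both dates share Julian Day Number 2126104; in the Hebrew calendar that is 10 Tevet 4869 AM.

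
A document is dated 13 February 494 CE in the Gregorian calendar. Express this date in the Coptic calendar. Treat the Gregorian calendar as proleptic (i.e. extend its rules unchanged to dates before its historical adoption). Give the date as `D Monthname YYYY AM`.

18 Meshir 210 AM

Both dates share Julian Day Number 1901534; in the Coptic calendar that is 18 Meshir 210 AM.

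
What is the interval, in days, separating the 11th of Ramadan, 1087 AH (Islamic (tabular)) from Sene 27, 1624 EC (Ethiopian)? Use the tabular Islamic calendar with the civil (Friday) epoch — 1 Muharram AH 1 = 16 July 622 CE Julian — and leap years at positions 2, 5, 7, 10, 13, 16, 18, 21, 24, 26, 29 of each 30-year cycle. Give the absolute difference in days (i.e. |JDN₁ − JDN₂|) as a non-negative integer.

JDN of the first date = 2333528.
JDN of the second date = 2317318.
|2317318 − 2333528| = 16210.

16210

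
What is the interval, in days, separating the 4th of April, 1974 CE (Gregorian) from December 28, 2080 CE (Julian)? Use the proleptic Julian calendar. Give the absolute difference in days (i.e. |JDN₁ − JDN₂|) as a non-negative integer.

38998

JDN of the first date = 2442142.
JDN of the second date = 2481140.
|2481140 − 2442142| = 38998.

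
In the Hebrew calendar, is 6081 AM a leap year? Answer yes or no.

no

Hebrew year 6081 is year 1 of its 19-year Metonic cycle; leap years are at positions 3, 6, 8, 11, 14, 17, 19, so it is a common year (12 months).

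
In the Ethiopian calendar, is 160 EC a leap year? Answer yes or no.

160 mod 4 = 0; in the Ethiopian calendar a year is leap when year mod 4 = 3, so it is a common year.

no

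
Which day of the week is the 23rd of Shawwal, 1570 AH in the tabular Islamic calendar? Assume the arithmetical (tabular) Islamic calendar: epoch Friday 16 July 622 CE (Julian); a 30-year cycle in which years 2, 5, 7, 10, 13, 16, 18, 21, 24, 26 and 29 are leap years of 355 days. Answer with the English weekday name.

Thursday

This is JDN 2504729 (12 August 2145 Gregorian).
JDN 2504729 mod 7 = 3, and JDN 0 was a Monday, so this is a Thursday.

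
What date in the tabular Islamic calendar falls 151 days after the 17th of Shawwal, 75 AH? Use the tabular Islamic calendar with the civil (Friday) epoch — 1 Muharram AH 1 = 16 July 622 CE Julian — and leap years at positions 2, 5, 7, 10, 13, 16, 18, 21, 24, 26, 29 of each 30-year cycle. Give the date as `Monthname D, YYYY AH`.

Rabi' al-Awwal 21, 76 AH

Counting 151 days forward from JDN 1974945 reaches JDN 1975096, which is Rabi' al-Awwal 21, 76 AH.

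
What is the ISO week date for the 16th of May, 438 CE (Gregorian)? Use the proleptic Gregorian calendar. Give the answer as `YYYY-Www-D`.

The weekday is Sunday (ISO weekday 7).
That Sunday belongs to ISO week 19 of ISO year 438.

0438-W19-7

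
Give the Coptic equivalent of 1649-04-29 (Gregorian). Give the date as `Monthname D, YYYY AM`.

Julian Day Number of the source date = 2323464.
Converting JDN 2323464 to the Coptic calendar gives 24 Parmouti 1365 AM.

Parmouti 24, 1365 AM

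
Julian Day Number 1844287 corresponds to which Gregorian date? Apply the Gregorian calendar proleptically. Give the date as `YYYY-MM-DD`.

JDN 2451545 is 1 Jan 2000; 1844287 is −607258 days from there.

0337-05-21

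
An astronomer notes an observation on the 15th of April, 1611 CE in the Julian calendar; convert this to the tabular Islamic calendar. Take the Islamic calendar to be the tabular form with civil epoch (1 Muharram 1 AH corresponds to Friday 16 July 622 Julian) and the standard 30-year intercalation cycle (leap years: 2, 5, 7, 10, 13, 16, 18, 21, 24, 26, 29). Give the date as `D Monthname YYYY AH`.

The source date corresponds to 25 April 1611 in the Gregorian calendar (JDN 2309580).
That day falls on 11 Safar 1020 AH in the tabular Islamic calendar.

11 Safar 1020 AH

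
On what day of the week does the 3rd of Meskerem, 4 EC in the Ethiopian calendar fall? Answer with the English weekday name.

Tuesday

In the proleptic Gregorian calendar this is 30 August 11 (JDN 1725319).
Since JDN mod 7 = 1 (0 = Monday), the day is Tuesday.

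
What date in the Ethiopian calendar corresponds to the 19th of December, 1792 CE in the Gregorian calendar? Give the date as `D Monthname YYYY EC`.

12 Tahsas 1785 EC

Julian Day Number of the source date = 2375928.
Converting JDN 2375928 to the Ethiopian calendar gives 12 Tahsas 1785 EC.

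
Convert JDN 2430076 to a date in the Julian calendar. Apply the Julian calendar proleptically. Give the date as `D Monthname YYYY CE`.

9 March 1941 CE

JDN 2430076 is 22 March 1941 in the Gregorian calendar.
In the Julian calendar that day is 9 March 1941 CE.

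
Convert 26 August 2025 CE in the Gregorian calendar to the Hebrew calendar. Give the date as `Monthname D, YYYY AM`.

Elul 2, 5785 AM

Julian Day Number of the source date = 2460914.
Converting JDN 2460914 to the Hebrew calendar gives 2 Elul 5785 AM.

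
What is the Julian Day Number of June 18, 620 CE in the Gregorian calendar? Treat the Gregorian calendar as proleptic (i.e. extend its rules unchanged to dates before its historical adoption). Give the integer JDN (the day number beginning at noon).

1947679

JDN 2451545 is 1 January 2000 CE (Gregorian); the target day is −503866 days from there, so JDN = 1947679.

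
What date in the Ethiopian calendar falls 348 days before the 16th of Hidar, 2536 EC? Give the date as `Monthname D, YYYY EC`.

Tahsas 4, 2535 EC

JDN of the 16th of Hidar, 2536 EC = 2650205.
2650205 − 348 = 2649857.
JDN 2649857 in the Ethiopian calendar is Tahsas 4, 2535 EC.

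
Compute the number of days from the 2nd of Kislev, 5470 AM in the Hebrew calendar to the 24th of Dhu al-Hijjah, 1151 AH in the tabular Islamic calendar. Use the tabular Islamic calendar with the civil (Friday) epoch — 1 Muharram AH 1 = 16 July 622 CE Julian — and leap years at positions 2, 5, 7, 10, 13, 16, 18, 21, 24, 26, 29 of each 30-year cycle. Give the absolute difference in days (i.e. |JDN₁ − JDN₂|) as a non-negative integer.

10742

First date → JDN 2345568; second date → JDN 2356310.
The interval is |2345568 − 2356310| = 10742 days.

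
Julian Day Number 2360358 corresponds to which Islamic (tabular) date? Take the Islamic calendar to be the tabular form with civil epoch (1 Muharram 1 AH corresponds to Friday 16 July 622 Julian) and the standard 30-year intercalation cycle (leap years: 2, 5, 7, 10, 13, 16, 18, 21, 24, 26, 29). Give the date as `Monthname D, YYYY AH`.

The Gregorian equivalent of JDN 2360358 is 4 May 1750.
In the tabular Islamic calendar that day is Jumada al-Awwal 27, 1163 AH.

Jumada al-Awwal 27, 1163 AH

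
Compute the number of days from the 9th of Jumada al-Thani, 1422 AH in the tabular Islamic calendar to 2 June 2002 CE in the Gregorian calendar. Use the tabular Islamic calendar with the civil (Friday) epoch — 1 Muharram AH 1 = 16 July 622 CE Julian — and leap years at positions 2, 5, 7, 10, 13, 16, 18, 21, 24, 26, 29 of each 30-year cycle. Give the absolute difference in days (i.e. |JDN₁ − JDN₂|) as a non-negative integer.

First date → JDN 2452151; second date → JDN 2452428.
The interval is |2452151 − 2452428| = 277 days.

277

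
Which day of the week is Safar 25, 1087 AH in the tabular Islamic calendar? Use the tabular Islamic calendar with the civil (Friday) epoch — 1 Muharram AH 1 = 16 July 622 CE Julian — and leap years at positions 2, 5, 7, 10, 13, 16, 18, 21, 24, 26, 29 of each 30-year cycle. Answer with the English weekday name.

In the Gregorian calendar this is 9 May 1676 (JDN 2333336).
2333336 ≡ 5 (mod 7); counting from Monday = 0 gives Saturday.

Saturday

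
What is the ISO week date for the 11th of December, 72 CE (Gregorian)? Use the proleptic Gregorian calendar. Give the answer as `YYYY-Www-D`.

The weekday is Sunday (ISO weekday 7).
That Sunday belongs to ISO week 49 of ISO year 72.

0072-W49-7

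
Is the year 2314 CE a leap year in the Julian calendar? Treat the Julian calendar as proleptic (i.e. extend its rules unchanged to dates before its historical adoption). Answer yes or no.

no

2314 mod 4 = 2, so it is a common year in the Julian calendar.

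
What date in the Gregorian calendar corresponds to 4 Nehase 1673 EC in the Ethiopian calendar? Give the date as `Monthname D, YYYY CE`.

August 7, 1681 CE

Both dates share Julian Day Number 2335252; in the Gregorian calendar that is 7 August 1681 CE.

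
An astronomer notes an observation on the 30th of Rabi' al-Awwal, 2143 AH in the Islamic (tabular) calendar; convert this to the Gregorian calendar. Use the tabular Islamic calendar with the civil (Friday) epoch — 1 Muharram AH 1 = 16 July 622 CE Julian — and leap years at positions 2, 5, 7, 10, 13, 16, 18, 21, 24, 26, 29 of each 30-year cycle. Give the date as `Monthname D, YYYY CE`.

Julian Day Number of the source date = 2707581.
Converting JDN 2707581 to the Gregorian calendar gives 2 January 2701 CE.

January 2, 2701 CE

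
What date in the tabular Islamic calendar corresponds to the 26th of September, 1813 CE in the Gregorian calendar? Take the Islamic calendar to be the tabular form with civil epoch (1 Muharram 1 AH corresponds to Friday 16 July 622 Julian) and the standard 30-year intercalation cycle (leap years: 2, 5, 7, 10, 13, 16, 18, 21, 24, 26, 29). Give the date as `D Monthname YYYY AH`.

30 Ramadan 1228 AH

Both dates share Julian Day Number 2383513; in the tabular Islamic calendar that is 30 Ramadan 1228 AH.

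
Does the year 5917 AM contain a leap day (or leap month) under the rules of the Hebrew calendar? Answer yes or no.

Hebrew year 5917 is year 8 of its 19-year Metonic cycle; leap years are at positions 3, 6, 8, 11, 14, 17, 19, so it is a leap year (13 months).

yes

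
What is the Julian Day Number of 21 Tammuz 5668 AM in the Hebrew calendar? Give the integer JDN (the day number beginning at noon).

2418143

Equivalently 20 July 1908 (Gregorian).
JDN 2299161 is 15 October 1582 CE (Gregorian); the target day is +118982 days from there, so JDN = 2418143.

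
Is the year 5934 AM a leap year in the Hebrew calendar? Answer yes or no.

yes

Hebrew year 5934 is year 6 of its 19-year Metonic cycle; leap years are at positions 3, 6, 8, 11, 14, 17, 19, so it is a leap year (13 months).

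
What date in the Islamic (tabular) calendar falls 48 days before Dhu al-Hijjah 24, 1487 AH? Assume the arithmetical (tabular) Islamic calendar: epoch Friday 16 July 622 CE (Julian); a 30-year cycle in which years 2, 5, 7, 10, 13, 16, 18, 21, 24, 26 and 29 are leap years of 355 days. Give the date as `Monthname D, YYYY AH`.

JDN of Dhu al-Hijjah 24, 1487 AH = 2475377.
2475377 − 48 = 2475329.
JDN 2475329 in the tabular Islamic calendar is Dhu al-Qa'dah 6, 1487 AH.

Dhu al-Qa'dah 6, 1487 AH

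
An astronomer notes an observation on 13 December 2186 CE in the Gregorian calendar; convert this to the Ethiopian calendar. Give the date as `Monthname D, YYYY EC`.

Tahsas 3, 2179 EC

Both dates share Julian Day Number 2519827; in the Ethiopian calendar that is 3 Tahsas 2179 EC.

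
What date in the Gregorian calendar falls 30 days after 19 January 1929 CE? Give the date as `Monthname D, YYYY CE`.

February 18, 1929 CE

JDN of 19 January 1929 CE = 2425631.
2425631 + 30 = 2425661.
JDN 2425661 in the Gregorian calendar is February 18, 1929 CE.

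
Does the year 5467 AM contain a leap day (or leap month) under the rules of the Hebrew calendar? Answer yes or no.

yes

Hebrew year 5467 is year 14 of its 19-year Metonic cycle; leap years are at positions 3, 6, 8, 11, 14, 17, 19, so it is a leap year (13 months).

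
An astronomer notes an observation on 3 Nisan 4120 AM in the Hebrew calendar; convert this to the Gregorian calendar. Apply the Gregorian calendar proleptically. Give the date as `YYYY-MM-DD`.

0360-03-07

Julian Day Number of the source date = 1852613.
Converting JDN 1852613 to the Gregorian calendar gives 7 March 360 CE.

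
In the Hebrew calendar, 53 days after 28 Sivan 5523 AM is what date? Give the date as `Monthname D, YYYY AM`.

The starting date is JDN 2365142; 2365142 + 53 = 2365195.
JDN 2365195 corresponds to Av 22, 5523 AM.

Av 22, 5523 AM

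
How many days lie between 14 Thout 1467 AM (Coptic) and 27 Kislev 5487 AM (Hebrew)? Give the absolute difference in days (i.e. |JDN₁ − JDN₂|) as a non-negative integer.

JDN of the first date = 2360499.
JDN of the second date = 2351823.
|2351823 − 2360499| = 8676.

8676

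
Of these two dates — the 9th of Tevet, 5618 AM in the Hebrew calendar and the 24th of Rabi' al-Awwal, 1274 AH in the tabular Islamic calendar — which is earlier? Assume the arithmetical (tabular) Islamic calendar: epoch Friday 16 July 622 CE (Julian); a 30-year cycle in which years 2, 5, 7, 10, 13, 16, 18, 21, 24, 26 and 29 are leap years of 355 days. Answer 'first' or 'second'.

The two dates have Julian Day Numbers 2399675 and 2399631 respectively.
Since 2399631 < 2399675, the second date comes first.

second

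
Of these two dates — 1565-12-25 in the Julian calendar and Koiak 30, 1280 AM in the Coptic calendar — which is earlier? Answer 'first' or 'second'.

Converting both to JDN: 2293033 vs 2292304; the smaller is the second.

second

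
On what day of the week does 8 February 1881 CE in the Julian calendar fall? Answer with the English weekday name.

In the Gregorian calendar this is 20 February 1881 (JDN 2408132).
2408132 ≡ 6 (mod 7); counting from Monday = 0 gives Sunday.

Sunday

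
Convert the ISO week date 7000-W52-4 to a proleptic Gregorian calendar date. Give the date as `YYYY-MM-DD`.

ISO week 1 of 7000 is the week containing the first Thursday of 7000.
Week 52, day 4 (Thursday) lands on 7000-12-25.

7000-12-25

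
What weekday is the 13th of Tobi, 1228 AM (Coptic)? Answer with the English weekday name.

Friday

This is JDN 2273324 (19 January 1512 Gregorian).
JDN 2273324 mod 7 = 4, and JDN 0 was a Monday, so this is a Friday.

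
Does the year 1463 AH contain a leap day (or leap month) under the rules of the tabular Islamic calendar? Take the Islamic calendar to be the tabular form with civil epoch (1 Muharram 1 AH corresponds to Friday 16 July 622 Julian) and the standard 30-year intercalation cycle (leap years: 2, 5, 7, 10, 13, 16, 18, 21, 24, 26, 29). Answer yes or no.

Year 1463 AH is year 23 of its 30-year cycle; leap positions are 2, 5, 7, 10, 13, 16, 18, 21, 24, 26, 29, so it is a common year (354 days).

no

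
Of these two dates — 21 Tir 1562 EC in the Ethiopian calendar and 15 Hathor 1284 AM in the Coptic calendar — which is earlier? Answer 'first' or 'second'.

The two dates have Julian Day Numbers 2294516 and 2293720 respectively.
Since 2293720 < 2294516, the second date comes first.

second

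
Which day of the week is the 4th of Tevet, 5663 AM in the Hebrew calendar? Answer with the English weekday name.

Saturday

Equivalently 3 January 1903 Gregorian, JDN 2416118.
2416118 ≡ 5 (mod 7); counting from Monday = 0 gives Saturday.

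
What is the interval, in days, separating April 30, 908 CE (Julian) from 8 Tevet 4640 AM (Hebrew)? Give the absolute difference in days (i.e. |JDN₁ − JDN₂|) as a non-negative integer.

First date → JDN 2052825; second date → JDN 2042471.
The interval is |2052825 − 2042471| = 10354 days.

10354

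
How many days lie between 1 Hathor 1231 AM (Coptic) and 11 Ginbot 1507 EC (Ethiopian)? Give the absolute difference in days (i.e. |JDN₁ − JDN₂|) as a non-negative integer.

JDN of the first date = 2274347.
JDN of the second date = 2274537.
|2274537 − 2274347| = 190.

190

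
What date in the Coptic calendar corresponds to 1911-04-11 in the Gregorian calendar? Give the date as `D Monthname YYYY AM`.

3 Parmouti 1627 AM

Both dates share Julian Day Number 2419138; in the Coptic calendar that is 3 Parmouti 1627 AM.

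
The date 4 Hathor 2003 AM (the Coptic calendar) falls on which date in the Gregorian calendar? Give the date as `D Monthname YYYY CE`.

15 November 2286 CE

Both dates share Julian Day Number 2556323; in the Gregorian calendar that is 15 November 2286 CE.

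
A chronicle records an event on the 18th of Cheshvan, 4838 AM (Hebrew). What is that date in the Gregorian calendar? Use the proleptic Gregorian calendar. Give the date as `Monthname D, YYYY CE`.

Julian Day Number of the source date = 2114743.
Converting JDN 2114743 to the Gregorian calendar gives 13 November 1077 CE.

November 13, 1077 CE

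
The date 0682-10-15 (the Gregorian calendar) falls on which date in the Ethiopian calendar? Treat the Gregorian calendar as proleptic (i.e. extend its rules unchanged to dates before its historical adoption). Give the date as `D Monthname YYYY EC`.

Both dates share Julian Day Number 1970443; in the Ethiopian calendar that is 15 Tikimt 675 EC.

15 Tikimt 675 EC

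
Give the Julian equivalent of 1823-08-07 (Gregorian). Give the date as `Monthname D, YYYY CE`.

For dates in this range the Gregorian date is 12 days ahead of the Julian.
7 August 1823 Gregorian − 12 days → 26 July 1823 Julian.

July 26, 1823 CE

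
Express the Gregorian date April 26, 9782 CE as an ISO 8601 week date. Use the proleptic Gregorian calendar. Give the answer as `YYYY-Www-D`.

9782-W17-5

The weekday is Friday (ISO weekday 5).
That Friday belongs to ISO week 17 of ISO year 9782.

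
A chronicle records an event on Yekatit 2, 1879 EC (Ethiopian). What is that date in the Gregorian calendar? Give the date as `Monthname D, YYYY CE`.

Both dates share Julian Day Number 2410311; in the Gregorian calendar that is 8 February 1887 CE.

February 8, 1887 CE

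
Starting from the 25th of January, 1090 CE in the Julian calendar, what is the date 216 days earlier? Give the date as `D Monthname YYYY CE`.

JDN of the 25th of January, 1090 CE = 2119205.
2119205 − 216 = 2118989.
JDN 2118989 in the Julian calendar is 23 June 1089 CE.

23 June 1089 CE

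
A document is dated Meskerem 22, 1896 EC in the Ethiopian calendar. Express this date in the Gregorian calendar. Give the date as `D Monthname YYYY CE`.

3 October 1903 CE

Both dates share Julian Day Number 2416391; in the Gregorian calendar that is 3 October 1903 CE.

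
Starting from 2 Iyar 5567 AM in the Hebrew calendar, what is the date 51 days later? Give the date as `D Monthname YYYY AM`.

Counting 51 days forward from JDN 2381182 reaches JDN 2381233, which is 24 Sivan 5567 AM.

24 Sivan 5567 AM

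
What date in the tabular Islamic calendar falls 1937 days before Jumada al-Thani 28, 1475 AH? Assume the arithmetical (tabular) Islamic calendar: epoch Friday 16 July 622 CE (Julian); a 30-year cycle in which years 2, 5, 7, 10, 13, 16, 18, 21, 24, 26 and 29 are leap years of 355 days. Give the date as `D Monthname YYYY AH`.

10 Muharram 1470 AH

JDN of Jumada al-Thani 28, 1475 AH = 2470951.
2470951 − 1937 = 2469014.
JDN 2469014 in the tabular Islamic calendar is 10 Muharram 1470 AH.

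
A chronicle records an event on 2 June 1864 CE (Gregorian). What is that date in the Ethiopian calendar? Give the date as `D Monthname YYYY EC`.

26 Ginbot 1856 EC

Both dates share Julian Day Number 2402025; in the Ethiopian calendar that is 26 Ginbot 1856 EC.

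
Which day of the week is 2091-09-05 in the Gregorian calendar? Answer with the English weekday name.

Since JDN mod 7 = 2 (0 = Monday), the day is Wednesday.

Wednesday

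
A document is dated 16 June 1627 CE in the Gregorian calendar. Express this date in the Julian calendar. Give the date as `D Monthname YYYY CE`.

6 June 1627 CE

At this point the Julian calendar is 10 days behind the Gregorian.
16 June 1627 Gregorian − 10 days → 6 June 1627 Julian.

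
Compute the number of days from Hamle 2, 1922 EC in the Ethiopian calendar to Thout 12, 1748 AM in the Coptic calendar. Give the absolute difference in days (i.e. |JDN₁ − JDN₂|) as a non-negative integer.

36966

JDN of the first date = 2426167.
JDN of the second date = 2463133.
|2463133 − 2426167| = 36966.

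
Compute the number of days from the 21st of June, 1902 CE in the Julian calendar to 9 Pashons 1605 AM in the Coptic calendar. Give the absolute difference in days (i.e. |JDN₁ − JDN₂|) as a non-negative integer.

4796

First date → JDN 2415935; second date → JDN 2411139.
The interval is |2415935 − 2411139| = 4796 days.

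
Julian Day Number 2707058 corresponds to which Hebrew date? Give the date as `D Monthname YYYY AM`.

The Gregorian equivalent of JDN 2707058 is 28 July 2699.
In the Hebrew calendar that day is 8 Av 6459 AM.

8 Av 6459 AM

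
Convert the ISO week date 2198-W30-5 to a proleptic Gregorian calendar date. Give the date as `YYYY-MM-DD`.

2198-07-27

ISO week 1 of 2198 is the week containing the first Thursday of 2198.
Week 30, day 5 (Friday) lands on 2198-07-27.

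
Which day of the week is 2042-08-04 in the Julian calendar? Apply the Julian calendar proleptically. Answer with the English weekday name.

Sunday

This is JDN 2467114 (17 August 2042 Gregorian).
Since JDN mod 7 = 6 (0 = Monday), the day is Sunday.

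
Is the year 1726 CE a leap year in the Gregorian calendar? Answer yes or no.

1726 is not divisible by 4, so it is a common year.

no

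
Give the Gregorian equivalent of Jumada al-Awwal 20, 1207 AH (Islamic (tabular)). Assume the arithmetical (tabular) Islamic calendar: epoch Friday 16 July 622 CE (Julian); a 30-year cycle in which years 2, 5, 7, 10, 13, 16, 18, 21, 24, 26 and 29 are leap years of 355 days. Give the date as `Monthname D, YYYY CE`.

Both dates share Julian Day Number 2375943; in the Gregorian calendar that is 3 January 1793 CE.

January 3, 1793 CE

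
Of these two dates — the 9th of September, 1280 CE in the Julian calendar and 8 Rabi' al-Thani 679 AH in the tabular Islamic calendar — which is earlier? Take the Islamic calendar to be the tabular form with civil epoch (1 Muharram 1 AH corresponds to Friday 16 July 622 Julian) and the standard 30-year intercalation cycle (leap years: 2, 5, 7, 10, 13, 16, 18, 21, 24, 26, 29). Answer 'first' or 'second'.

second

First date → JDN 2188830; second date → JDN 2188797.
JDN 2188797 < JDN 2188830, so the second date is earlier.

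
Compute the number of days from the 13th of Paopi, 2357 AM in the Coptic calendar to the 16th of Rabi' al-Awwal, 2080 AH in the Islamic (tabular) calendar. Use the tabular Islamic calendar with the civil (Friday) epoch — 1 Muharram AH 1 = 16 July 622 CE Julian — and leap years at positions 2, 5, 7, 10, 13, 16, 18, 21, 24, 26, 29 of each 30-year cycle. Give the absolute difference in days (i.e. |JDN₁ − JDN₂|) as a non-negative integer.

359

First date → JDN 2685601; second date → JDN 2685242.
The interval is |2685601 − 2685242| = 359 days.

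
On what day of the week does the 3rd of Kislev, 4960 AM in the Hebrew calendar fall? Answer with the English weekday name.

In the proleptic Gregorian calendar this is 30 November 1199 (JDN 2159319).
2159319 ≡ 1 (mod 7); counting from Monday = 0 gives Tuesday.

Tuesday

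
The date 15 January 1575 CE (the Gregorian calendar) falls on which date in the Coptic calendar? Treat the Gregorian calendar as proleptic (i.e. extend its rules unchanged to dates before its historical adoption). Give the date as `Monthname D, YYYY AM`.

Julian Day Number of the source date = 2296331.
Converting JDN 2296331 to the Coptic calendar gives 10 Tobi 1291 AM.

Tobi 10, 1291 AM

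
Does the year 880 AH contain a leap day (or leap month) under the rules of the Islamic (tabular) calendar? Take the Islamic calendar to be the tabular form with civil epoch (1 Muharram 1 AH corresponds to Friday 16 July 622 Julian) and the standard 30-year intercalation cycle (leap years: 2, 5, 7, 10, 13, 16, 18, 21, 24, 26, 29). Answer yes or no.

Year 880 AH is year 10 of its 30-year cycle; leap positions are 2, 5, 7, 10, 13, 16, 18, 21, 24, 26, 29, so it is a leap year (355 days).

yes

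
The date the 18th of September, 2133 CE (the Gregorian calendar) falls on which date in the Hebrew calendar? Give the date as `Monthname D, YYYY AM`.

Both dates share Julian Day Number 2500383; in the Hebrew calendar that is 17 Elul 5893 AM.

Elul 17, 5893 AM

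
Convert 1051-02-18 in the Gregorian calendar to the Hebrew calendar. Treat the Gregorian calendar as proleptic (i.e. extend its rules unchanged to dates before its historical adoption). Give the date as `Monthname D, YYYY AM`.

Shevat 28, 4811 AM

Both dates share Julian Day Number 2104978; in the Hebrew calendar that is 28 Shevat 4811 AM.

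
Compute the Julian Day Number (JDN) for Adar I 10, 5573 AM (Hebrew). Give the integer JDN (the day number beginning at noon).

2383285

Equivalently 10 February 1813 (Gregorian).
JDN 2451545 is 1 January 2000 CE (Gregorian); the target day is −68260 days from there, so JDN = 2383285.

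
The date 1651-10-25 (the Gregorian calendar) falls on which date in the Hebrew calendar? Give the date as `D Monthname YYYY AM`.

10 Cheshvan 5412 AM

Julian Day Number of the source date = 2324373.
Converting JDN 2324373 to the Hebrew calendar gives 10 Cheshvan 5412 AM.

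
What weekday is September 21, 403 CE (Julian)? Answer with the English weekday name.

Monday

This is JDN 1868517 (22 September 403 Gregorian).
1868517 ≡ 0 (mod 7); counting from Monday = 0 gives Monday.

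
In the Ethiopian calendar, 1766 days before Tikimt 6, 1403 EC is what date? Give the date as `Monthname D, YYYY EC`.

Tahsas 6, 1398 EC

JDN of Tikimt 6, 1403 EC = 2236336.
2236336 − 1766 = 2234570.
JDN 2234570 in the Ethiopian calendar is Tahsas 6, 1398 EC.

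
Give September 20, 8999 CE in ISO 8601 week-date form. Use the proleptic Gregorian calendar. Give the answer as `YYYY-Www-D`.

8999-W38-5

The weekday is Friday (ISO weekday 5).
That Friday belongs to ISO week 38 of ISO year 8999.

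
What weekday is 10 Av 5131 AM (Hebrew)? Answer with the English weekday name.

Wednesday

In the proleptic Gregorian calendar this is 31 July 1371 (JDN 2222019).
JDN 2222019 mod 7 = 2, and JDN 0 was a Monday, so this is a Wednesday.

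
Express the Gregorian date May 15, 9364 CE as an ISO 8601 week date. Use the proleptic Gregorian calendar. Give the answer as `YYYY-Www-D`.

9364-W20-2

The weekday is Tuesday (ISO weekday 2).
That Tuesday belongs to ISO week 20 of ISO year 9364.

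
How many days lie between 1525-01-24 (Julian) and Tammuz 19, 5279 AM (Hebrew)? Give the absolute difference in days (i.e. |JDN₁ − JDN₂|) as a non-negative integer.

2047

JDN of the first date = 2278088.
JDN of the second date = 2276041.
|2276041 − 2278088| = 2047.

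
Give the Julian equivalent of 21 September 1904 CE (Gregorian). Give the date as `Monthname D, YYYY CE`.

At this point the Julian calendar is 13 days behind the Gregorian.
21 September 1904 Gregorian − 13 days → 8 September 1904 Julian.

September 8, 1904 CE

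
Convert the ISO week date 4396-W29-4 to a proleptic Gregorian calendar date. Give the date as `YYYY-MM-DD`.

4396-07-18

ISO week 1 of 4396 is the week containing the first Thursday of 4396.
Week 29, day 4 (Thursday) lands on 4396-07-18.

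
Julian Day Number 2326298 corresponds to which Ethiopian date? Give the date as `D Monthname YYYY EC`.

26 Tir 1649 EC

JDN 2326298 is 31 January 1657 in the Gregorian calendar.
In the Ethiopian calendar that day is 26 Tir 1649 EC.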